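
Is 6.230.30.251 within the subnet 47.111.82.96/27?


Subnet network: 47.111.82.96
Test IP AND mask: 6.230.30.224
No, 6.230.30.251 is not in 47.111.82.96/27


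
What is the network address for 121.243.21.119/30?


IP:   01111001.11110011.00010101.01110111
Mask: 11111111.11111111.11111111.11111100
AND operation:
Net:  01111001.11110011.00010101.01110100
Network: 121.243.21.116/30


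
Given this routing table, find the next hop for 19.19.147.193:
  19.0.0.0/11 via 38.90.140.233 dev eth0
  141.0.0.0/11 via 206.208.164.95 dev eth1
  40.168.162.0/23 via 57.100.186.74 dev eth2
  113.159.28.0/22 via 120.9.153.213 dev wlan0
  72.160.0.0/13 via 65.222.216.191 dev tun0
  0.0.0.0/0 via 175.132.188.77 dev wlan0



Longest prefix match for 19.19.147.193:
  /11 19.0.0.0: MATCH
  /11 141.0.0.0: no
  /23 40.168.162.0: no
  /22 113.159.28.0: no
  /13 72.160.0.0: no
  /0 0.0.0.0: MATCH
Selected: next-hop 38.90.140.233 via eth0 (matched /11)


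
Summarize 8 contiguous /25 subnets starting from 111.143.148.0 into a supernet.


Original prefix: /25
Number of subnets: 8 = 2^3
New prefix = 25 - 3 = 22
Supernet: 111.143.148.0/22


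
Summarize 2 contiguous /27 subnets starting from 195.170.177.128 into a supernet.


Original prefix: /27
Number of subnets: 2 = 2^1
New prefix = 27 - 1 = 26
Supernet: 195.170.177.128/26


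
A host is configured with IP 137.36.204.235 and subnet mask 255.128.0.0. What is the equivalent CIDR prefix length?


Binary: 11111111.10000000.00000000.00000000
Count leading 1s
Prefix: /9


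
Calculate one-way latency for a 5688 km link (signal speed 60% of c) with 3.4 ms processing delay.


Speed = 0.6 * 3e5 km/s = 180000 km/s
Propagation delay = 5688 / 180000 = 0.0316 s = 31.6 ms
Processing delay = 3.4 ms
Total one-way latency = 35 ms


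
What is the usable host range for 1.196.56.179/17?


Network: 1.196.0.0
Broadcast: 1.196.127.255
First usable = network + 1
Last usable = broadcast - 1
Range: 1.196.0.1 to 1.196.127.254


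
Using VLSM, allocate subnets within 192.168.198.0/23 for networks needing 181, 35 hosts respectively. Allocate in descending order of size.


181 hosts -> /24 (254 usable): 192.168.198.0/24
35 hosts -> /26 (62 usable): 192.168.199.0/26
Allocation: 192.168.198.0/24 (181 hosts, 254 usable); 192.168.199.0/26 (35 hosts, 62 usable)


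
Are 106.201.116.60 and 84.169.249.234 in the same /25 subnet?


Mask: 255.255.255.128
106.201.116.60 AND mask = 106.201.116.0
84.169.249.234 AND mask = 84.169.249.128
No, different subnets (106.201.116.0 vs 84.169.249.128)


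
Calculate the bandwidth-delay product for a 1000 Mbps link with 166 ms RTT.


BDP = bandwidth * RTT
= 1000 Mbps * 166 ms
= 1000 * 1e6 * 166 / 1000 bits
= 166000000 bits
= 20750000 bytes
= 20263.6719 KB
BDP = 166000000 bits (20750000 bytes)


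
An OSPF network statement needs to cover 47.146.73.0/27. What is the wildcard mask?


Subnet mask: 255.255.255.224
Wildcard = 255.255.255.255 - subnet mask
255 - 255 = 0
255 - 255 = 0
255 - 255 = 0
255 - 224 = 31
Wildcard: 0.0.0.31


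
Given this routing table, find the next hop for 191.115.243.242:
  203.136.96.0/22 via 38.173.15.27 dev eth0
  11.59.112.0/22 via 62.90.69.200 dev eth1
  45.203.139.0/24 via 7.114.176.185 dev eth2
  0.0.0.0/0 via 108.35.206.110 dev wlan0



Longest prefix match for 191.115.243.242:
  /22 203.136.96.0: no
  /22 11.59.112.0: no
  /24 45.203.139.0: no
  /0 0.0.0.0: MATCH
Selected: next-hop 108.35.206.110 via wlan0 (matched /0)


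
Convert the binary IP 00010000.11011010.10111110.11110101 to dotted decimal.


00010000 = 16
11011010 = 218
10111110 = 190
11110101 = 245
IP: 16.218.190.245


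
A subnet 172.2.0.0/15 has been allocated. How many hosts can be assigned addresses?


Host bits = 32 - 15 = 17
Total addresses = 2^17 = 131072
Usable = total - 2 (network and broadcast)
Usable hosts: 131070


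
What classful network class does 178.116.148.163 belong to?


First octet: 178
Binary: 10110010
10xxxxxx -> Class B (128-191)
Class B, default mask 255.255.0.0 (/16)


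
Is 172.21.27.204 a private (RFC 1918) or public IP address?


RFC 1918 private ranges:
  10.0.0.0/8 (10.0.0.0 - 10.255.255.255)
  172.16.0.0/12 (172.16.0.0 - 172.31.255.255)
  192.168.0.0/16 (192.168.0.0 - 192.168.255.255)
Private (in 172.16.0.0/12)


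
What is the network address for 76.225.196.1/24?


IP:   01001100.11100001.11000100.00000001
Mask: 11111111.11111111.11111111.00000000
AND operation:
Net:  01001100.11100001.11000100.00000000
Network: 76.225.196.0/24


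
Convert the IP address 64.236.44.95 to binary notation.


64 = 01000000
236 = 11101100
44 = 00101100
95 = 01011111
Binary: 01000000.11101100.00101100.01011111


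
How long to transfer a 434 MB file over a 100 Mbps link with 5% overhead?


Effective throughput = 100 * (1 - 5/100) = 95 Mbps
File size in Mb = 434 * 8 = 3472 Mb
Time = 3472 / 95
Time = 36.5474 seconds


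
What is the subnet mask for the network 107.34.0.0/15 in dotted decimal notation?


/15 means 15 network bits, 17 host bits
Binary: 11111111111111100000000000000000
Mask: 255.254.0.0


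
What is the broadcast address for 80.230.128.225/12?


Network: 80.224.0.0/12
Host bits = 20
Set all host bits to 1:
Broadcast: 80.239.255.255


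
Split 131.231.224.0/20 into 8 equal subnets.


New prefix = 20 + 3 = 23
Each subnet has 512 addresses
  131.231.224.0/23
  131.231.226.0/23
  131.231.228.0/23
  131.231.230.0/23
  131.231.232.0/23
  131.231.234.0/23
  131.231.236.0/23
  131.231.238.0/23
Subnets: 131.231.224.0/23, 131.231.226.0/23, 131.231.228.0/23, 131.231.230.0/23, 131.231.232.0/23, 131.231.234.0/23, 131.231.236.0/23, 131.231.238.0/23


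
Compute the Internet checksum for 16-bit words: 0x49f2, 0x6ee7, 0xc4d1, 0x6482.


Sum all words (with carry folding):
+ 0x49f2 = 0x49f2
+ 0x6ee7 = 0xb8d9
+ 0xc4d1 = 0x7dab
+ 0x6482 = 0xe22d
One's complement: ~0xe22d
Checksum = 0x1dd2


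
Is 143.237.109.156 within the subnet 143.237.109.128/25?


Subnet network: 143.237.109.128
Test IP AND mask: 143.237.109.128
Yes, 143.237.109.156 is in 143.237.109.128/25


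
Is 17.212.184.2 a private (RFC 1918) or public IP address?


RFC 1918 private ranges:
  10.0.0.0/8 (10.0.0.0 - 10.255.255.255)
  172.16.0.0/12 (172.16.0.0 - 172.31.255.255)
  192.168.0.0/16 (192.168.0.0 - 192.168.255.255)
Public (not in any RFC 1918 range)


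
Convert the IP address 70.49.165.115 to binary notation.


70 = 01000110
49 = 00110001
165 = 10100101
115 = 01110011
Binary: 01000110.00110001.10100101.01110011


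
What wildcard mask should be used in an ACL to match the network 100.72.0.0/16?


Subnet mask: 255.255.0.0
Wildcard = 255.255.255.255 - subnet mask
255 - 255 = 0
255 - 255 = 0
255 - 0 = 255
255 - 0 = 255
Wildcard: 0.0.255.255


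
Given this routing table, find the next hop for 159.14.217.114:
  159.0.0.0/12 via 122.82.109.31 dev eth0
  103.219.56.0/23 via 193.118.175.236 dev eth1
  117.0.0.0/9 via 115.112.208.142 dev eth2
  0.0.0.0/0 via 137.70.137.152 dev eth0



Longest prefix match for 159.14.217.114:
  /12 159.0.0.0: MATCH
  /23 103.219.56.0: no
  /9 117.0.0.0: no
  /0 0.0.0.0: MATCH
Selected: next-hop 122.82.109.31 via eth0 (matched /12)


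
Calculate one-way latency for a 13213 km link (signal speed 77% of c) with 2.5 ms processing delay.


Speed = 0.77 * 3e5 km/s = 231000 km/s
Propagation delay = 13213 / 231000 = 0.0572 s = 57.1991 ms
Processing delay = 2.5 ms
Total one-way latency = 59.6991 ms


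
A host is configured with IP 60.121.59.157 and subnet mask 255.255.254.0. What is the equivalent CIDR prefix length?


Binary: 11111111.11111111.11111110.00000000
Count leading 1s
Prefix: /23


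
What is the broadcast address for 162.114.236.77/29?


Network: 162.114.236.72/29
Host bits = 3
Set all host bits to 1:
Broadcast: 162.114.236.79


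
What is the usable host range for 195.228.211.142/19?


Network: 195.228.192.0
Broadcast: 195.228.223.255
First usable = network + 1
Last usable = broadcast - 1
Range: 195.228.192.1 to 195.228.223.254


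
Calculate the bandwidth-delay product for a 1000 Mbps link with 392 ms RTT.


BDP = bandwidth * RTT
= 1000 Mbps * 392 ms
= 1000 * 1e6 * 392 / 1000 bits
= 392000000 bits
= 49000000 bytes
= 47851.5625 KB
BDP = 392000000 bits (49000000 bytes)


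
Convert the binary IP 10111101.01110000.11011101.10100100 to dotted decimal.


10111101 = 189
01110000 = 112
11011101 = 221
10100100 = 164
IP: 189.112.221.164


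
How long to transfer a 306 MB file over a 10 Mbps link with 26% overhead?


Effective throughput = 10 * (1 - 26/100) = 7.4 Mbps
File size in Mb = 306 * 8 = 2448 Mb
Time = 2448 / 7.4
Time = 330.8108 seconds


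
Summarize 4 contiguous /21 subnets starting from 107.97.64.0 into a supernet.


Original prefix: /21
Number of subnets: 4 = 2^2
New prefix = 21 - 2 = 19
Supernet: 107.97.64.0/19


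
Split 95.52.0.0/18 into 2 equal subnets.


New prefix = 18 + 1 = 19
Each subnet has 8192 addresses
  95.52.0.0/19
  95.52.32.0/19
Subnets: 95.52.0.0/19, 95.52.32.0/19


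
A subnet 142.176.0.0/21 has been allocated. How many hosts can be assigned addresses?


Host bits = 32 - 21 = 11
Total addresses = 2^11 = 2048
Usable = total - 2 (network and broadcast)
Usable hosts: 2046


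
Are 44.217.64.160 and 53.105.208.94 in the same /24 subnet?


Mask: 255.255.255.0
44.217.64.160 AND mask = 44.217.64.0
53.105.208.94 AND mask = 53.105.208.0
No, different subnets (44.217.64.0 vs 53.105.208.0)


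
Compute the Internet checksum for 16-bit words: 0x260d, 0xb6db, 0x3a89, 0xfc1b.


Sum all words (with carry folding):
+ 0x260d = 0x260d
+ 0xb6db = 0xdce8
+ 0x3a89 = 0x1772
+ 0xfc1b = 0x138e
One's complement: ~0x138e
Checksum = 0xec71


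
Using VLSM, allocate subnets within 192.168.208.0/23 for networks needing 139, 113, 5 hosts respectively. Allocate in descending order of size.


139 hosts -> /24 (254 usable): 192.168.208.0/24
113 hosts -> /25 (126 usable): 192.168.209.0/25
5 hosts -> /29 (6 usable): 192.168.209.128/29
Allocation: 192.168.208.0/24 (139 hosts, 254 usable); 192.168.209.0/25 (113 hosts, 126 usable); 192.168.209.128/29 (5 hosts, 6 usable)


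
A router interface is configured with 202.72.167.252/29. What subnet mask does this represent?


/29 means 29 network bits, 3 host bits
Binary: 11111111111111111111111111111000
Mask: 255.255.255.248


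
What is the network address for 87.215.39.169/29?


IP:   01010111.11010111.00100111.10101001
Mask: 11111111.11111111.11111111.11111000
AND operation:
Net:  01010111.11010111.00100111.10101000
Network: 87.215.39.168/29


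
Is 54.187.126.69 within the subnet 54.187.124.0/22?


Subnet network: 54.187.124.0
Test IP AND mask: 54.187.124.0
Yes, 54.187.126.69 is in 54.187.124.0/22


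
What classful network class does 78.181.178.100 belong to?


First octet: 78
Binary: 01001110
0xxxxxxx -> Class A (1-126)
Class A, default mask 255.0.0.0 (/8)


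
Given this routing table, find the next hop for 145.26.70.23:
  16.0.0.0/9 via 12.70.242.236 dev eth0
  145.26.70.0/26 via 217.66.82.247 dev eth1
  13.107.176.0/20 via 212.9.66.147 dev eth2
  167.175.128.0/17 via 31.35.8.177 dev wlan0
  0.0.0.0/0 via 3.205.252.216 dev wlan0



Longest prefix match for 145.26.70.23:
  /9 16.0.0.0: no
  /26 145.26.70.0: MATCH
  /20 13.107.176.0: no
  /17 167.175.128.0: no
  /0 0.0.0.0: MATCH
Selected: next-hop 217.66.82.247 via eth1 (matched /26)


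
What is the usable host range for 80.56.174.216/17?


Network: 80.56.128.0
Broadcast: 80.56.255.255
First usable = network + 1
Last usable = broadcast - 1
Range: 80.56.128.1 to 80.56.255.254


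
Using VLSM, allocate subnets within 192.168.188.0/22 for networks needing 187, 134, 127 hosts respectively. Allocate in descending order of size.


187 hosts -> /24 (254 usable): 192.168.188.0/24
134 hosts -> /24 (254 usable): 192.168.189.0/24
127 hosts -> /24 (254 usable): 192.168.190.0/24
Allocation: 192.168.188.0/24 (187 hosts, 254 usable); 192.168.189.0/24 (134 hosts, 254 usable); 192.168.190.0/24 (127 hosts, 254 usable)


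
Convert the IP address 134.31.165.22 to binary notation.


134 = 10000110
31 = 00011111
165 = 10100101
22 = 00010110
Binary: 10000110.00011111.10100101.00010110


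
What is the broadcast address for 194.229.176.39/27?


Network: 194.229.176.32/27
Host bits = 5
Set all host bits to 1:
Broadcast: 194.229.176.63


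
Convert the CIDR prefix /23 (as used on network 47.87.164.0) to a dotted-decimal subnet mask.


/23 means 23 network bits, 9 host bits
Binary: 11111111111111111111111000000000
Mask: 255.255.254.0


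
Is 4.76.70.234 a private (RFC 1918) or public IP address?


RFC 1918 private ranges:
  10.0.0.0/8 (10.0.0.0 - 10.255.255.255)
  172.16.0.0/12 (172.16.0.0 - 172.31.255.255)
  192.168.0.0/16 (192.168.0.0 - 192.168.255.255)
Public (not in any RFC 1918 range)


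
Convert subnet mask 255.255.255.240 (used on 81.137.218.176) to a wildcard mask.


Subnet mask: 255.255.255.240
Wildcard = 255.255.255.255 - subnet mask
255 - 255 = 0
255 - 255 = 0
255 - 255 = 0
255 - 240 = 15
Wildcard: 0.0.0.15


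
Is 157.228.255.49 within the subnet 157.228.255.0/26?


Subnet network: 157.228.255.0
Test IP AND mask: 157.228.255.0
Yes, 157.228.255.49 is in 157.228.255.0/26


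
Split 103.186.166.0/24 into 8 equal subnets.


New prefix = 24 + 3 = 27
Each subnet has 32 addresses
  103.186.166.0/27
  103.186.166.32/27
  103.186.166.64/27
  103.186.166.96/27
  103.186.166.128/27
  103.186.166.160/27
  103.186.166.192/27
  103.186.166.224/27
Subnets: 103.186.166.0/27, 103.186.166.32/27, 103.186.166.64/27, 103.186.166.96/27, 103.186.166.128/27, 103.186.166.160/27, 103.186.166.192/27, 103.186.166.224/27


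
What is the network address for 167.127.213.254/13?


IP:   10100111.01111111.11010101.11111110
Mask: 11111111.11111000.00000000.00000000
AND operation:
Net:  10100111.01111000.00000000.00000000
Network: 167.120.0.0/13


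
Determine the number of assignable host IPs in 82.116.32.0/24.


Host bits = 32 - 24 = 8
Total addresses = 2^8 = 256
Usable = total - 2 (network and broadcast)
Usable hosts: 254


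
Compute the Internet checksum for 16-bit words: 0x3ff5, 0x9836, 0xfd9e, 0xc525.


Sum all words (with carry folding):
+ 0x3ff5 = 0x3ff5
+ 0x9836 = 0xd82b
+ 0xfd9e = 0xd5ca
+ 0xc525 = 0x9af0
One's complement: ~0x9af0
Checksum = 0x650f


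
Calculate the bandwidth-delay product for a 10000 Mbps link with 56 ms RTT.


BDP = bandwidth * RTT
= 10000 Mbps * 56 ms
= 10000 * 1e6 * 56 / 1000 bits
= 560000000 bits
= 70000000 bytes
= 68359.375 KB
BDP = 560000000 bits (70000000 bytes)


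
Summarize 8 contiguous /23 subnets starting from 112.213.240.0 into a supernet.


Original prefix: /23
Number of subnets: 8 = 2^3
New prefix = 23 - 3 = 20
Supernet: 112.213.240.0/20


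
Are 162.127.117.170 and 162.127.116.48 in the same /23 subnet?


Mask: 255.255.254.0
162.127.117.170 AND mask = 162.127.116.0
162.127.116.48 AND mask = 162.127.116.0
Yes, same subnet (162.127.116.0)


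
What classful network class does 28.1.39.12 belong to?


First octet: 28
Binary: 00011100
0xxxxxxx -> Class A (1-126)
Class A, default mask 255.0.0.0 (/8)


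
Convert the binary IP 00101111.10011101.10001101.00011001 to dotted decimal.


00101111 = 47
10011101 = 157
10001101 = 141
00011001 = 25
IP: 47.157.141.25


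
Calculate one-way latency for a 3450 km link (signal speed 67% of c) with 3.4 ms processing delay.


Speed = 0.67 * 3e5 km/s = 201000 km/s
Propagation delay = 3450 / 201000 = 0.0172 s = 17.1642 ms
Processing delay = 3.4 ms
Total one-way latency = 20.5642 ms


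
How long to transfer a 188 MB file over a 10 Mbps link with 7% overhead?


Effective throughput = 10 * (1 - 7/100) = 9.3 Mbps
File size in Mb = 188 * 8 = 1504 Mb
Time = 1504 / 9.3
Time = 161.7204 seconds


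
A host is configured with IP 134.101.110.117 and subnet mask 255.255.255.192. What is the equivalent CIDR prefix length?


Binary: 11111111.11111111.11111111.11000000
Count leading 1s
Prefix: /26


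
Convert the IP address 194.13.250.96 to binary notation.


194 = 11000010
13 = 00001101
250 = 11111010
96 = 01100000
Binary: 11000010.00001101.11111010.01100000


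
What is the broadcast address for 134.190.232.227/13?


Network: 134.184.0.0/13
Host bits = 19
Set all host bits to 1:
Broadcast: 134.191.255.255


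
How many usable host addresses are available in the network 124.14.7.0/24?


Host bits = 32 - 24 = 8
Total addresses = 2^8 = 256
Usable = total - 2 (network and broadcast)
Usable hosts: 254


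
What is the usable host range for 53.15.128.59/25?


Network: 53.15.128.0
Broadcast: 53.15.128.127
First usable = network + 1
Last usable = broadcast - 1
Range: 53.15.128.1 to 53.15.128.126


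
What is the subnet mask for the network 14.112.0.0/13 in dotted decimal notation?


/13 means 13 network bits, 19 host bits
Binary: 11111111111110000000000000000000
Mask: 255.248.0.0


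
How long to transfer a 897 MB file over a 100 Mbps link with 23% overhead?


Effective throughput = 100 * (1 - 23/100) = 77 Mbps
File size in Mb = 897 * 8 = 7176 Mb
Time = 7176 / 77
Time = 93.1948 seconds


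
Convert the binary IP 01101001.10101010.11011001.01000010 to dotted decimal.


01101001 = 105
10101010 = 170
11011001 = 217
01000010 = 66
IP: 105.170.217.66


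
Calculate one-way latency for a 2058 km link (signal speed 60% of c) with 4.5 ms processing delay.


Speed = 0.6 * 3e5 km/s = 180000 km/s
Propagation delay = 2058 / 180000 = 0.0114 s = 11.4333 ms
Processing delay = 4.5 ms
Total one-way latency = 15.9333 ms


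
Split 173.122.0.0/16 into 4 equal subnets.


New prefix = 16 + 2 = 18
Each subnet has 16384 addresses
  173.122.0.0/18
  173.122.64.0/18
  173.122.128.0/18
  173.122.192.0/18
Subnets: 173.122.0.0/18, 173.122.64.0/18, 173.122.128.0/18, 173.122.192.0/18


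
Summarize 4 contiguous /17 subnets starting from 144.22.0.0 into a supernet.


Original prefix: /17
Number of subnets: 4 = 2^2
New prefix = 17 - 2 = 15
Supernet: 144.22.0.0/15


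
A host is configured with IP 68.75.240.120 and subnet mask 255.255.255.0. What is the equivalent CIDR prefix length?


Binary: 11111111.11111111.11111111.00000000
Count leading 1s
Prefix: /24


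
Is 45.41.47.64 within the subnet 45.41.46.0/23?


Subnet network: 45.41.46.0
Test IP AND mask: 45.41.46.0
Yes, 45.41.47.64 is in 45.41.46.0/23


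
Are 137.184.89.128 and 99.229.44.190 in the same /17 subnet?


Mask: 255.255.128.0
137.184.89.128 AND mask = 137.184.0.0
99.229.44.190 AND mask = 99.229.0.0
No, different subnets (137.184.0.0 vs 99.229.0.0)


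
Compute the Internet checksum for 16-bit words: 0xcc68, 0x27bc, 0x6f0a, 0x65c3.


Sum all words (with carry folding):
+ 0xcc68 = 0xcc68
+ 0x27bc = 0xf424
+ 0x6f0a = 0x632f
+ 0x65c3 = 0xc8f2
One's complement: ~0xc8f2
Checksum = 0x370d


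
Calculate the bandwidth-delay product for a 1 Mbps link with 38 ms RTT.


BDP = bandwidth * RTT
= 1 Mbps * 38 ms
= 1 * 1e6 * 38 / 1000 bits
= 38000 bits
= 4750 bytes
= 4.6387 KB
BDP = 38000 bits (4750 bytes)


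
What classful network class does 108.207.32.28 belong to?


First octet: 108
Binary: 01101100
0xxxxxxx -> Class A (1-126)
Class A, default mask 255.0.0.0 (/8)


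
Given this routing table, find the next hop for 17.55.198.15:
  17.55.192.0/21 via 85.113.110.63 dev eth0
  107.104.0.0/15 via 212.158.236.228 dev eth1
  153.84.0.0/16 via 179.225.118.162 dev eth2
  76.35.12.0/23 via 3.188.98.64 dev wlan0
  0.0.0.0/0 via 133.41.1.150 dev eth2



Longest prefix match for 17.55.198.15:
  /21 17.55.192.0: MATCH
  /15 107.104.0.0: no
  /16 153.84.0.0: no
  /23 76.35.12.0: no
  /0 0.0.0.0: MATCH
Selected: next-hop 85.113.110.63 via eth0 (matched /21)


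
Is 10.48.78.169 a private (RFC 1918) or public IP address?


RFC 1918 private ranges:
  10.0.0.0/8 (10.0.0.0 - 10.255.255.255)
  172.16.0.0/12 (172.16.0.0 - 172.31.255.255)
  192.168.0.0/16 (192.168.0.0 - 192.168.255.255)
Private (in 10.0.0.0/8)


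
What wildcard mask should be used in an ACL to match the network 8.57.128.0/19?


Subnet mask: 255.255.224.0
Wildcard = 255.255.255.255 - subnet mask
255 - 255 = 0
255 - 255 = 0
255 - 224 = 31
255 - 0 = 255
Wildcard: 0.0.31.255


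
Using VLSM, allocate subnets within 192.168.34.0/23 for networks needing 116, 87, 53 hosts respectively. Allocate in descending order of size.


116 hosts -> /25 (126 usable): 192.168.34.0/25
87 hosts -> /25 (126 usable): 192.168.34.128/25
53 hosts -> /26 (62 usable): 192.168.35.0/26
Allocation: 192.168.34.0/25 (116 hosts, 126 usable); 192.168.34.128/25 (87 hosts, 126 usable); 192.168.35.0/26 (53 hosts, 62 usable)


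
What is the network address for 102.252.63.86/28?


IP:   01100110.11111100.00111111.01010110
Mask: 11111111.11111111.11111111.11110000
AND operation:
Net:  01100110.11111100.00111111.01010000
Network: 102.252.63.80/28


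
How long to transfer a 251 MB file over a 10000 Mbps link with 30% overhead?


Effective throughput = 10000 * (1 - 30/100) = 7000 Mbps
File size in Mb = 251 * 8 = 2008 Mb
Time = 2008 / 7000
Time = 0.2869 seconds


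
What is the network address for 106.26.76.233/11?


IP:   01101010.00011010.01001100.11101001
Mask: 11111111.11100000.00000000.00000000
AND operation:
Net:  01101010.00000000.00000000.00000000
Network: 106.0.0.0/11


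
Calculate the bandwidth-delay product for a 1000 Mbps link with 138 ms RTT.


BDP = bandwidth * RTT
= 1000 Mbps * 138 ms
= 1000 * 1e6 * 138 / 1000 bits
= 138000000 bits
= 17250000 bytes
= 16845.7031 KB
BDP = 138000000 bits (17250000 bytes)


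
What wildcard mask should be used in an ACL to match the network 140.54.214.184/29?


Subnet mask: 255.255.255.248
Wildcard = 255.255.255.255 - subnet mask
255 - 255 = 0
255 - 255 = 0
255 - 255 = 0
255 - 248 = 7
Wildcard: 0.0.0.7


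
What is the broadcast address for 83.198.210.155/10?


Network: 83.192.0.0/10
Host bits = 22
Set all host bits to 1:
Broadcast: 83.255.255.255


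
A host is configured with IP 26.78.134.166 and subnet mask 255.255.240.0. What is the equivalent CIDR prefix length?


Binary: 11111111.11111111.11110000.00000000
Count leading 1s
Prefix: /20


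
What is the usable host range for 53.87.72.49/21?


Network: 53.87.72.0
Broadcast: 53.87.79.255
First usable = network + 1
Last usable = broadcast - 1
Range: 53.87.72.1 to 53.87.79.254


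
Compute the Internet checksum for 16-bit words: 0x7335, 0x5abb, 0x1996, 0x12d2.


Sum all words (with carry folding):
+ 0x7335 = 0x7335
+ 0x5abb = 0xcdf0
+ 0x1996 = 0xe786
+ 0x12d2 = 0xfa58
One's complement: ~0xfa58
Checksum = 0x05a7


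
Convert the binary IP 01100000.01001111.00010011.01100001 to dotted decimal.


01100000 = 96
01001111 = 79
00010011 = 19
01100001 = 97
IP: 96.79.19.97


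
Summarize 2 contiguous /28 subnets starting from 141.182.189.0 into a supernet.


Original prefix: /28
Number of subnets: 2 = 2^1
New prefix = 28 - 1 = 27
Supernet: 141.182.189.0/27


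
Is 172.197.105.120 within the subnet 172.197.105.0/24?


Subnet network: 172.197.105.0
Test IP AND mask: 172.197.105.0
Yes, 172.197.105.120 is in 172.197.105.0/24


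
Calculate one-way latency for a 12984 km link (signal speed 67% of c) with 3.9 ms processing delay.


Speed = 0.67 * 3e5 km/s = 201000 km/s
Propagation delay = 12984 / 201000 = 0.0646 s = 64.597 ms
Processing delay = 3.9 ms
Total one-way latency = 68.497 ms


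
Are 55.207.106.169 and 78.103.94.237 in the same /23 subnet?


Mask: 255.255.254.0
55.207.106.169 AND mask = 55.207.106.0
78.103.94.237 AND mask = 78.103.94.0
No, different subnets (55.207.106.0 vs 78.103.94.0)


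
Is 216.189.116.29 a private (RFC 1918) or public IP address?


RFC 1918 private ranges:
  10.0.0.0/8 (10.0.0.0 - 10.255.255.255)
  172.16.0.0/12 (172.16.0.0 - 172.31.255.255)
  192.168.0.0/16 (192.168.0.0 - 192.168.255.255)
Public (not in any RFC 1918 range)


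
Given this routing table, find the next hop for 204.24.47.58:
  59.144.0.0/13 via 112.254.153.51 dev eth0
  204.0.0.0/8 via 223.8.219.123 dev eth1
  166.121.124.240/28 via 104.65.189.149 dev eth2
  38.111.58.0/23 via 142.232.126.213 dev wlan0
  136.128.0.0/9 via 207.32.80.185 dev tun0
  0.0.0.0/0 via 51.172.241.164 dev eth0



Longest prefix match for 204.24.47.58:
  /13 59.144.0.0: no
  /8 204.0.0.0: MATCH
  /28 166.121.124.240: no
  /23 38.111.58.0: no
  /9 136.128.0.0: no
  /0 0.0.0.0: MATCH
Selected: next-hop 223.8.219.123 via eth1 (matched /8)


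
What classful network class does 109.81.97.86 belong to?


First octet: 109
Binary: 01101101
0xxxxxxx -> Class A (1-126)
Class A, default mask 255.0.0.0 (/8)


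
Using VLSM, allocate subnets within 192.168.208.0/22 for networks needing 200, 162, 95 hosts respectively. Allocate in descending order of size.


200 hosts -> /24 (254 usable): 192.168.208.0/24
162 hosts -> /24 (254 usable): 192.168.209.0/24
95 hosts -> /25 (126 usable): 192.168.210.0/25
Allocation: 192.168.208.0/24 (200 hosts, 254 usable); 192.168.209.0/24 (162 hosts, 254 usable); 192.168.210.0/25 (95 hosts, 126 usable)


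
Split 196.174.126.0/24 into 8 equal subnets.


New prefix = 24 + 3 = 27
Each subnet has 32 addresses
  196.174.126.0/27
  196.174.126.32/27
  196.174.126.64/27
  196.174.126.96/27
  196.174.126.128/27
  196.174.126.160/27
  196.174.126.192/27
  196.174.126.224/27
Subnets: 196.174.126.0/27, 196.174.126.32/27, 196.174.126.64/27, 196.174.126.96/27, 196.174.126.128/27, 196.174.126.160/27, 196.174.126.192/27, 196.174.126.224/27


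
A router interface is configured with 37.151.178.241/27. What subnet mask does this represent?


/27 means 27 network bits, 5 host bits
Binary: 11111111111111111111111111100000
Mask: 255.255.255.224


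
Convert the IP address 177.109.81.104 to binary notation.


177 = 10110001
109 = 01101101
81 = 01010001
104 = 01101000
Binary: 10110001.01101101.01010001.01101000


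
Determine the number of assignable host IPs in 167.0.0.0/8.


Host bits = 32 - 8 = 24
Total addresses = 2^24 = 16777216
Usable = total - 2 (network and broadcast)
Usable hosts: 16777214


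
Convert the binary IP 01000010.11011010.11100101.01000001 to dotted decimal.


01000010 = 66
11011010 = 218
11100101 = 229
01000001 = 65
IP: 66.218.229.65


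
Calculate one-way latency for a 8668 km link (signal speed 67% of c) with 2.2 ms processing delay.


Speed = 0.67 * 3e5 km/s = 201000 km/s
Propagation delay = 8668 / 201000 = 0.0431 s = 43.1244 ms
Processing delay = 2.2 ms
Total one-way latency = 45.3244 ms


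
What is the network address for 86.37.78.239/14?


IP:   01010110.00100101.01001110.11101111
Mask: 11111111.11111100.00000000.00000000
AND operation:
Net:  01010110.00100100.00000000.00000000
Network: 86.36.0.0/14


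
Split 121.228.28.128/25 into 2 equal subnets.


New prefix = 25 + 1 = 26
Each subnet has 64 addresses
  121.228.28.128/26
  121.228.28.192/26
Subnets: 121.228.28.128/26, 121.228.28.192/26


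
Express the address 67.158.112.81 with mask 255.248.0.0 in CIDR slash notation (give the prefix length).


Binary: 11111111.11111000.00000000.00000000
Count leading 1s
Prefix: /13


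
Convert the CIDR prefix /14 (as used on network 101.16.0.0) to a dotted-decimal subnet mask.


/14 means 14 network bits, 18 host bits
Binary: 11111111111111000000000000000000
Mask: 255.252.0.0


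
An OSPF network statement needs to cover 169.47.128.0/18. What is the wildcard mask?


Subnet mask: 255.255.192.0
Wildcard = 255.255.255.255 - subnet mask
255 - 255 = 0
255 - 255 = 0
255 - 192 = 63
255 - 0 = 255
Wildcard: 0.0.63.255


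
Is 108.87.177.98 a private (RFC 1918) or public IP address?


RFC 1918 private ranges:
  10.0.0.0/8 (10.0.0.0 - 10.255.255.255)
  172.16.0.0/12 (172.16.0.0 - 172.31.255.255)
  192.168.0.0/16 (192.168.0.0 - 192.168.255.255)
Public (not in any RFC 1918 range)


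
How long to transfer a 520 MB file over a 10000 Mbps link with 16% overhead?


Effective throughput = 10000 * (1 - 16/100) = 8400 Mbps
File size in Mb = 520 * 8 = 4160 Mb
Time = 4160 / 8400
Time = 0.4952 seconds


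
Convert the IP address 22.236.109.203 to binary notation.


22 = 00010110
236 = 11101100
109 = 01101101
203 = 11001011
Binary: 00010110.11101100.01101101.11001011


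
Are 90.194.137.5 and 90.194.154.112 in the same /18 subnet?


Mask: 255.255.192.0
90.194.137.5 AND mask = 90.194.128.0
90.194.154.112 AND mask = 90.194.128.0
Yes, same subnet (90.194.128.0)


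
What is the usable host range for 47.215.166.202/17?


Network: 47.215.128.0
Broadcast: 47.215.255.255
First usable = network + 1
Last usable = broadcast - 1
Range: 47.215.128.1 to 47.215.255.254


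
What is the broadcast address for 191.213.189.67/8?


Network: 191.0.0.0/8
Host bits = 24
Set all host bits to 1:
Broadcast: 191.255.255.255


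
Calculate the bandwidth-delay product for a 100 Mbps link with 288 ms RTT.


BDP = bandwidth * RTT
= 100 Mbps * 288 ms
= 100 * 1e6 * 288 / 1000 bits
= 28800000 bits
= 3600000 bytes
= 3515.625 KB
BDP = 28800000 bits (3600000 bytes)


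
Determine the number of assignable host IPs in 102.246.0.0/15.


Host bits = 32 - 15 = 17
Total addresses = 2^17 = 131072
Usable = total - 2 (network and broadcast)
Usable hosts: 131070


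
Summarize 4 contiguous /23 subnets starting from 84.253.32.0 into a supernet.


Original prefix: /23
Number of subnets: 4 = 2^2
New prefix = 23 - 2 = 21
Supernet: 84.253.32.0/21


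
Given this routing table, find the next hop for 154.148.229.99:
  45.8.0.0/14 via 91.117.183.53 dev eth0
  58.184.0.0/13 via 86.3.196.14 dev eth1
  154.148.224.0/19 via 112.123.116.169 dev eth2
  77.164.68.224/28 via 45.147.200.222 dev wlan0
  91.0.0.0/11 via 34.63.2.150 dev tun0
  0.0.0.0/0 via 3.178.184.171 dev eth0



Longest prefix match for 154.148.229.99:
  /14 45.8.0.0: no
  /13 58.184.0.0: no
  /19 154.148.224.0: MATCH
  /28 77.164.68.224: no
  /11 91.0.0.0: no
  /0 0.0.0.0: MATCH
Selected: next-hop 112.123.116.169 via eth2 (matched /19)


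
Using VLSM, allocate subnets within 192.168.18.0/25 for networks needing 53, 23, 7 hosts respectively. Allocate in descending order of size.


53 hosts -> /26 (62 usable): 192.168.18.0/26
23 hosts -> /27 (30 usable): 192.168.18.64/27
7 hosts -> /28 (14 usable): 192.168.18.96/28
Allocation: 192.168.18.0/26 (53 hosts, 62 usable); 192.168.18.64/27 (23 hosts, 30 usable); 192.168.18.96/28 (7 hosts, 14 usable)


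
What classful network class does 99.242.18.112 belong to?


First octet: 99
Binary: 01100011
0xxxxxxx -> Class A (1-126)
Class A, default mask 255.0.0.0 (/8)


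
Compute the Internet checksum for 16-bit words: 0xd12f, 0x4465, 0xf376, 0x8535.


Sum all words (with carry folding):
+ 0xd12f = 0xd12f
+ 0x4465 = 0x1595
+ 0xf376 = 0x090c
+ 0x8535 = 0x8e41
One's complement: ~0x8e41
Checksum = 0x71be


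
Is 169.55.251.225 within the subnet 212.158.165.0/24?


Subnet network: 212.158.165.0
Test IP AND mask: 169.55.251.0
No, 169.55.251.225 is not in 212.158.165.0/24


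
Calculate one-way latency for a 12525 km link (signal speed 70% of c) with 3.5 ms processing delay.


Speed = 0.7 * 3e5 km/s = 210000 km/s
Propagation delay = 12525 / 210000 = 0.0596 s = 59.6429 ms
Processing delay = 3.5 ms
Total one-way latency = 63.1429 ms


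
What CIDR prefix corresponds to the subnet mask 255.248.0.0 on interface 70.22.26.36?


Binary: 11111111.11111000.00000000.00000000
Count leading 1s
Prefix: /13


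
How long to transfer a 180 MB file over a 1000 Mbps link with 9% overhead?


Effective throughput = 1000 * (1 - 9/100) = 910 Mbps
File size in Mb = 180 * 8 = 1440 Mb
Time = 1440 / 910
Time = 1.5824 seconds


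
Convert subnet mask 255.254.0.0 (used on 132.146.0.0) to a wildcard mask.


Subnet mask: 255.254.0.0
Wildcard = 255.255.255.255 - subnet mask
255 - 255 = 0
255 - 254 = 1
255 - 0 = 255
255 - 0 = 255
Wildcard: 0.1.255.255


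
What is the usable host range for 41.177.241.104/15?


Network: 41.176.0.0
Broadcast: 41.177.255.255
First usable = network + 1
Last usable = broadcast - 1
Range: 41.176.0.1 to 41.177.255.254


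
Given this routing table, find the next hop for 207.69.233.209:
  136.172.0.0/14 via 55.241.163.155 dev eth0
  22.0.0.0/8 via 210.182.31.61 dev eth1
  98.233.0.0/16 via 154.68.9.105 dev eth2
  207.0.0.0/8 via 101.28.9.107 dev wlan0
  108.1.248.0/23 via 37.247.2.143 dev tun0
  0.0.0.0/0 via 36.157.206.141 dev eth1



Longest prefix match for 207.69.233.209:
  /14 136.172.0.0: no
  /8 22.0.0.0: no
  /16 98.233.0.0: no
  /8 207.0.0.0: MATCH
  /23 108.1.248.0: no
  /0 0.0.0.0: MATCH
Selected: next-hop 101.28.9.107 via wlan0 (matched /8)


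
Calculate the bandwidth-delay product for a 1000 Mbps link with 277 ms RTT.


BDP = bandwidth * RTT
= 1000 Mbps * 277 ms
= 1000 * 1e6 * 277 / 1000 bits
= 277000000 bits
= 34625000 bytes
= 33813.4766 KB
BDP = 277000000 bits (34625000 bytes)


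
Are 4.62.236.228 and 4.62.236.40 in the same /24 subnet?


Mask: 255.255.255.0
4.62.236.228 AND mask = 4.62.236.0
4.62.236.40 AND mask = 4.62.236.0
Yes, same subnet (4.62.236.0)


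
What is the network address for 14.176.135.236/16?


IP:   00001110.10110000.10000111.11101100
Mask: 11111111.11111111.00000000.00000000
AND operation:
Net:  00001110.10110000.00000000.00000000
Network: 14.176.0.0/16


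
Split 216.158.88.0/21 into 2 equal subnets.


New prefix = 21 + 1 = 22
Each subnet has 1024 addresses
  216.158.88.0/22
  216.158.92.0/22
Subnets: 216.158.88.0/22, 216.158.92.0/22


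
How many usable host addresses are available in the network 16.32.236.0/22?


Host bits = 32 - 22 = 10
Total addresses = 2^10 = 1024
Usable = total - 2 (network and broadcast)
Usable hosts: 1022


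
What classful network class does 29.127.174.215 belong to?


First octet: 29
Binary: 00011101
0xxxxxxx -> Class A (1-126)
Class A, default mask 255.0.0.0 (/8)


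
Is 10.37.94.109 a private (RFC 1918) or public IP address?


RFC 1918 private ranges:
  10.0.0.0/8 (10.0.0.0 - 10.255.255.255)
  172.16.0.0/12 (172.16.0.0 - 172.31.255.255)
  192.168.0.0/16 (192.168.0.0 - 192.168.255.255)
Private (in 10.0.0.0/8)


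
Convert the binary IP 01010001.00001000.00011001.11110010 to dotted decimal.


01010001 = 81
00001000 = 8
00011001 = 25
11110010 = 242
IP: 81.8.25.242


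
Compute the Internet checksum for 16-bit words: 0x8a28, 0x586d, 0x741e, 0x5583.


Sum all words (with carry folding):
+ 0x8a28 = 0x8a28
+ 0x586d = 0xe295
+ 0x741e = 0x56b4
+ 0x5583 = 0xac37
One's complement: ~0xac37
Checksum = 0x53c8


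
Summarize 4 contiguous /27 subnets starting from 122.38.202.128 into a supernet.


Original prefix: /27
Number of subnets: 4 = 2^2
New prefix = 27 - 2 = 25
Supernet: 122.38.202.128/25


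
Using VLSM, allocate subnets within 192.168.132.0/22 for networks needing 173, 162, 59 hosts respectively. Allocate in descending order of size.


173 hosts -> /24 (254 usable): 192.168.132.0/24
162 hosts -> /24 (254 usable): 192.168.133.0/24
59 hosts -> /26 (62 usable): 192.168.134.0/26
Allocation: 192.168.132.0/24 (173 hosts, 254 usable); 192.168.133.0/24 (162 hosts, 254 usable); 192.168.134.0/26 (59 hosts, 62 usable)


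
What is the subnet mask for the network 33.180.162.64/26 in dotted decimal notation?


/26 means 26 network bits, 6 host bits
Binary: 11111111111111111111111111000000
Mask: 255.255.255.192


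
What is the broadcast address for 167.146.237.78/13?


Network: 167.144.0.0/13
Host bits = 19
Set all host bits to 1:
Broadcast: 167.151.255.255


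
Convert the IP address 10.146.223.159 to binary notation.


10 = 00001010
146 = 10010010
223 = 11011111
159 = 10011111
Binary: 00001010.10010010.11011111.10011111


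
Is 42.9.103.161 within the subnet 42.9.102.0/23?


Subnet network: 42.9.102.0
Test IP AND mask: 42.9.102.0
Yes, 42.9.103.161 is in 42.9.102.0/23


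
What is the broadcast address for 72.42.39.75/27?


Network: 72.42.39.64/27
Host bits = 5
Set all host bits to 1:
Broadcast: 72.42.39.95


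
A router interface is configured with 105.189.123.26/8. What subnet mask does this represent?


/8 means 8 network bits, 24 host bits
Binary: 11111111000000000000000000000000
Mask: 255.0.0.0


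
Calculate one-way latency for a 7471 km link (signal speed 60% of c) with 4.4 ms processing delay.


Speed = 0.6 * 3e5 km/s = 180000 km/s
Propagation delay = 7471 / 180000 = 0.0415 s = 41.5056 ms
Processing delay = 4.4 ms
Total one-way latency = 45.9056 ms


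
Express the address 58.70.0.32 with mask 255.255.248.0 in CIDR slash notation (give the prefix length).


Binary: 11111111.11111111.11111000.00000000
Count leading 1s
Prefix: /21


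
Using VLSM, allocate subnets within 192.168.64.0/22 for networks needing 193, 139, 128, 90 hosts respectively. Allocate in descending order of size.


193 hosts -> /24 (254 usable): 192.168.64.0/24
139 hosts -> /24 (254 usable): 192.168.65.0/24
128 hosts -> /24 (254 usable): 192.168.66.0/24
90 hosts -> /25 (126 usable): 192.168.67.0/25
Allocation: 192.168.64.0/24 (193 hosts, 254 usable); 192.168.65.0/24 (139 hosts, 254 usable); 192.168.66.0/24 (128 hosts, 254 usable); 192.168.67.0/25 (90 hosts, 126 usable)


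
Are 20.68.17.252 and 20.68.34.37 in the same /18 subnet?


Mask: 255.255.192.0
20.68.17.252 AND mask = 20.68.0.0
20.68.34.37 AND mask = 20.68.0.0
Yes, same subnet (20.68.0.0)


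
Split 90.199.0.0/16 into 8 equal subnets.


New prefix = 16 + 3 = 19
Each subnet has 8192 addresses
  90.199.0.0/19
  90.199.32.0/19
  90.199.64.0/19
  90.199.96.0/19
  90.199.128.0/19
  90.199.160.0/19
  90.199.192.0/19
  90.199.224.0/19
Subnets: 90.199.0.0/19, 90.199.32.0/19, 90.199.64.0/19, 90.199.96.0/19, 90.199.128.0/19, 90.199.160.0/19, 90.199.192.0/19, 90.199.224.0/19


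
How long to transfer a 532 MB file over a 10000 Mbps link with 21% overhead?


Effective throughput = 10000 * (1 - 21/100) = 7900 Mbps
File size in Mb = 532 * 8 = 4256 Mb
Time = 4256 / 7900
Time = 0.5387 seconds


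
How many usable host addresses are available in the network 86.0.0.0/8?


Host bits = 32 - 8 = 24
Total addresses = 2^24 = 16777216
Usable = total - 2 (network and broadcast)
Usable hosts: 16777214


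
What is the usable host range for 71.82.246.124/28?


Network: 71.82.246.112
Broadcast: 71.82.246.127
First usable = network + 1
Last usable = broadcast - 1
Range: 71.82.246.113 to 71.82.246.126


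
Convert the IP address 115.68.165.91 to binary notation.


115 = 01110011
68 = 01000100
165 = 10100101
91 = 01011011
Binary: 01110011.01000100.10100101.01011011


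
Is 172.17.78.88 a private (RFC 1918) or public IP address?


RFC 1918 private ranges:
  10.0.0.0/8 (10.0.0.0 - 10.255.255.255)
  172.16.0.0/12 (172.16.0.0 - 172.31.255.255)
  192.168.0.0/16 (192.168.0.0 - 192.168.255.255)
Private (in 172.16.0.0/12)


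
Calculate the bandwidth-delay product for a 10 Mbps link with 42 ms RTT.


BDP = bandwidth * RTT
= 10 Mbps * 42 ms
= 10 * 1e6 * 42 / 1000 bits
= 420000 bits
= 52500 bytes
= 51.2695 KB
BDP = 420000 bits (52500 bytes)


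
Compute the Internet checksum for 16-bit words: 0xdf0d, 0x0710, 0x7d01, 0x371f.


Sum all words (with carry folding):
+ 0xdf0d = 0xdf0d
+ 0x0710 = 0xe61d
+ 0x7d01 = 0x631f
+ 0x371f = 0x9a3e
One's complement: ~0x9a3e
Checksum = 0x65c1


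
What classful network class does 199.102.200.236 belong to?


First octet: 199
Binary: 11000111
110xxxxx -> Class C (192-223)
Class C, default mask 255.255.255.0 (/24)


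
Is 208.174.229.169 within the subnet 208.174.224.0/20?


Subnet network: 208.174.224.0
Test IP AND mask: 208.174.224.0
Yes, 208.174.229.169 is in 208.174.224.0/20
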